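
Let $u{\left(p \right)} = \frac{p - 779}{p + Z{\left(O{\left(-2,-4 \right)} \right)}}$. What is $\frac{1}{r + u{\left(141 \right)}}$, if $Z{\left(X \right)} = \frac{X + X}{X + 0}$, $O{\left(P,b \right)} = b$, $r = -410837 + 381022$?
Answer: $- \frac{13}{387653} \approx -3.3535 \cdot 10^{-5}$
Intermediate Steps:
$r = -29815$
$Z{\left(X \right)} = 2$ ($Z{\left(X \right)} = \frac{2 X}{X} = 2$)
$u{\left(p \right)} = \frac{-779 + p}{2 + p}$ ($u{\left(p \right)} = \frac{p - 779}{p + 2} = \frac{-779 + p}{2 + p}$)
$\frac{1}{r + u{\left(141 \right)}} = \frac{1}{-29815 + \frac{-779 + 141}{2 + 141}} = \frac{1}{-29815 + \frac{1}{143} \left(-638\right)} = \frac{1}{-29815 - \frac{58}{13}} = \frac{1}{- \frac{387653}{13}} = - \frac{13}{387653}$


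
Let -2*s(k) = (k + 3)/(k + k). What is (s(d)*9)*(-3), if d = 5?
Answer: 54/5 ≈ 10.800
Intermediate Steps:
s(k) = -(3 + k)/(4*k) (s(k) = -(k + 3)/(2*(k + k)) = -(3 + k)/(2*(2*k)) = -(3 + k)*1/(2*k)/2 = -(3 + k)/(4*k))
(s(d)*9)*(-3) = (((1/4)*(-3 - 1*5)/5)*9)*(-3) = (((1/4)*(1/5)*(-3 - 5))*9)*(-3) = (((1/4)*(1/5)*(-8))*9)*(-3) = -2/5*9*(-3) = -18/5*(-3) = 54/5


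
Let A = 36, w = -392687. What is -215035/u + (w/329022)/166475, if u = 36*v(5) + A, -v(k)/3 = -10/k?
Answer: -654350763250993/766835124300 ≈ -853.31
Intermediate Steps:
v(k) = 30/k (v(k) = -(-30)/k = 30/k)
u = 252 (u = 36*(30/5) + 36 = 36*(30*(⅕)) + 36 = 36*6 + 36 = 216 + 36 = 252)
-215035/u + (w/329022)/166475 = -215035/252 - 392687/329022/166475 = -215035*1/252 - 392687*1/329022*(1/166475) = -215035/252 - 392687/329022*1/166475 = -215035/252 - 392687/54773937450 = -654350763250993/766835124300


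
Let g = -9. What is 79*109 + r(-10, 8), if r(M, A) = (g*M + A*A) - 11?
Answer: 8754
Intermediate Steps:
r(M, A) = -11 + A² - 9*M (r(M, A) = (-9*M + A*A) - 11 = (-9*M + A²) - 11 = (A² - 9*M) - 11 = -11 + A² - 9*M)
79*109 + r(-10, 8) = 79*109 + (-11 + 8² - 9*(-10)) = 8611 + (-11 + 64 + 90) = 8611 + 143 = 8754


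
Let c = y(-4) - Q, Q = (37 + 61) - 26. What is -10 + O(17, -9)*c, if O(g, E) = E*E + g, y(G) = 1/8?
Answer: -28215/4 ≈ -7053.8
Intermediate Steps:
y(G) = 1/8
Q = 72 (Q = 98 - 26 = 72)
c = -575/8 (c = 1/8 - 1*72 = 1/8 - 72 = -575/8 ≈ -71.875)
O(g, E) = g + E**2 (O(g, E) = E**2 + g = g + E**2)
-10 + O(17, -9)*c = -10 + (17 + (-9)**2)*(-575/8) = -10 + (17 + 81)*(-575/8) = -10 + 98*(-575/8) = -10 - 28175/4 = -28215/4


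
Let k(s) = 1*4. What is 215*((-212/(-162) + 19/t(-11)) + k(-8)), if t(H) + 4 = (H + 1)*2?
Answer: 629305/648 ≈ 971.15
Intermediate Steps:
t(H) = -2 + 2*H (t(H) = -4 + (H + 1)*2 = -4 + (1 + H)*2 = -4 + (2 + 2*H) = -2 + 2*H)
k(s) = 4
215*((-212/(-162) + 19/t(-11)) + k(-8)) = 215*((-212/(-162) + 19/(-2 + 2*(-11))) + 4) = 215*((-212*(-1/162) + 19/(-2 - 22)) + 4) = 215*((106/81 + 19/(-24)) + 4) = 215*((106/81 + 19*(-1/24)) + 4) = 215*((106/81 - 19/24) + 4) = 215*(335/648 + 4) = 215*(2927/648) = 629305/648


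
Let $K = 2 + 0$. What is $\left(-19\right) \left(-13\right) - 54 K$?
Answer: $139$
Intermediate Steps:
$K = 2$
$\left(-19\right) \left(-13\right) - 54 K = \left(-19\right) \left(-13\right) - 108 = 247 - 108 = 139$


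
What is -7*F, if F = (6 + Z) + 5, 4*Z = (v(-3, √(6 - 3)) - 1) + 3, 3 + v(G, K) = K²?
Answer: -161/2 ≈ -80.500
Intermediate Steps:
v(G, K) = -3 + K²
Z = ½ (Z = (((-3 + (√(6 - 3))²) - 1) + 3)/4 = (((-3 + (√3)²) - 1) + 3)/4 = (((-3 + 3) - 1) + 3)/4 = ((0 - 1) + 3)/4 = (-1 + 3)/4 = (¼)*2 = ½ ≈ 0.50000)
F = 23/2 (F = (6 + ½) + 5 = 13/2 + 5 = 23/2 ≈ 11.500)
-7*F = -7*23/2 = -161/2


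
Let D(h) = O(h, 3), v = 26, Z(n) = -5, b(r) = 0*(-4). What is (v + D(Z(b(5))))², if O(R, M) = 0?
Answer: 676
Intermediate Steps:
b(r) = 0
D(h) = 0
(v + D(Z(b(5))))² = (26 + 0)² = 26² = 676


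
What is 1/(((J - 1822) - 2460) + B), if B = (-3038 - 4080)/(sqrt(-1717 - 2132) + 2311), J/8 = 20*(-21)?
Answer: -6809942273/52062538726606 - 3559*I*sqrt(3849)/156187616179818 ≈ -0.0001308 - 1.4137e-9*I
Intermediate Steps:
J = -3360 (J = 8*(20*(-21)) = 8*(-420) = -3360)
B = -7118/(2311 + I*sqrt(3849)) (B = -7118/(sqrt(-3849) + 2311) = -7118/(I*sqrt(3849) + 2311) = -7118/(2311 + I*sqrt(3849)) ≈ -3.0778 + 0.082626*I)
1/(((J - 1822) - 2460) + B) = 1/(((-3360 - 1822) - 2460) + (-8224849/2672285 + 3559*I*sqrt(3849)/2672285)) = 1/((-5182 - 2460) + (-8224849/2672285 + 3559*I*sqrt(3849)/2672285)) = 1/(-7642 + (-8224849/2672285 + 3559*I*sqrt(3849)/2672285)) = 1/(-20429826819/2672285 + 3559*I*sqrt(3849)/2672285)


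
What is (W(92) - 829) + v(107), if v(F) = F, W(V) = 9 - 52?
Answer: -765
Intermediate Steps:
W(V) = -43
(W(92) - 829) + v(107) = (-43 - 829) + 107 = -872 + 107 = -765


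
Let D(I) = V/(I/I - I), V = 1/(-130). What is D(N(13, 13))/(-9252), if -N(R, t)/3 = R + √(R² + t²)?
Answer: -1/43359498 + √2/44471280 ≈ 8.7376e-9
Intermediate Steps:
V = -1/130 ≈ -0.0076923
N(R, t) = -3*R - 3*√(R² + t²) (N(R, t) = -3*(R + √(R² + t²)) = -3*R - 3*√(R² + t²))
D(I) = -1/(130*(1 - I)) (D(I) = -1/(130*(I/I - I)) = -1/(130*(1 - I)))
D(N(13, 13))/(-9252) = (1/(130*(-1 + (-3*13 - 3*√(13² + 13²)))))/(-9252) = (1/(130*(-1 + (-39 - 3*√(169 + 169)))))*(-1/9252) = (1/(130*(-1 + (-39 - 39*√2))))*(-1/9252) = (1/(130*(-40 - 39*√2)))*(-1/9252) = -1/(1202760*(-40 - 39*√2))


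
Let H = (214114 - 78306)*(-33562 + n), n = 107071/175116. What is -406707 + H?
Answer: -199558330805945/43779 ≈ -4.5583e+9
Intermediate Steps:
n = 107071/175116 (n = 107071*(1/175116) = 107071/175116 ≈ 0.61143)
H = -199540525580192/43779 (H = (214114 - 78306)*(-33562 + 107071/175116) = 135808*(-5877136121/175116) = -199540525580192/43779 ≈ -4.5579e+9)
-406707 + H = -406707 - 199540525580192/43779 = -199558330805945/43779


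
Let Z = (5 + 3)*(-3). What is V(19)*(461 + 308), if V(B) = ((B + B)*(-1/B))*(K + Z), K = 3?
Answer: 32298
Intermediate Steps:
Z = -24 (Z = 8*(-3) = -24)
V(B) = 42 (V(B) = ((B + B)*(-1/B))*(3 - 24) = ((2*B)*(-1/B))*(-21) = -2*(-21) = 42)
V(19)*(461 + 308) = 42*(461 + 308) = 42*769 = 32298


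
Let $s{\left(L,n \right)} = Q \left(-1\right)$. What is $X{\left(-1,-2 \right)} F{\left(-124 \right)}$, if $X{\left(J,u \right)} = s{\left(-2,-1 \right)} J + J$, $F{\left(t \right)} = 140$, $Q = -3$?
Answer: $-560$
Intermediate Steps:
$s{\left(L,n \right)} = 3$ ($s{\left(L,n \right)} = \left(-3\right) \left(-1\right) = 3$)
$X{\left(J,u \right)} = 4 J$ ($X{\left(J,u \right)} = 3 J + J = 4 J$)
$X{\left(-1,-2 \right)} F{\left(-124 \right)} = 4 \left(-1\right) 140 = \left(-4\right) 140 = -560$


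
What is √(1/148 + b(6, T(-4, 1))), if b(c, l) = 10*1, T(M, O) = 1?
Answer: √54797/74 ≈ 3.1633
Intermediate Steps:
b(c, l) = 10
√(1/148 + b(6, T(-4, 1))) = √(1/148 + 10) = √(1481/148) = √54797/74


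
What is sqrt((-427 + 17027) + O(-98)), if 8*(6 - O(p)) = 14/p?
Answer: sqrt(13019118)/28 ≈ 128.86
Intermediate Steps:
O(p) = 6 - 7/(4*p)
sqrt((-427 + 17027) + O(-98)) = sqrt((-427 + 17027) + (6 - 7/4/(-98))) = sqrt(16600 + (6 - 7/4*(-1/98))) = sqrt(16600 + (6 + 1/56)) = sqrt(16600 + 337/56) = sqrt(929937/56) = sqrt(13019118)/28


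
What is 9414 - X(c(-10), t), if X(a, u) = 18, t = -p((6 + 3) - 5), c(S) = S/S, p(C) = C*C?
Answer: 9396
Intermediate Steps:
p(C) = C²
c(S) = 1
t = -16 (t = -((6 + 3) - 5)² = -(9 - 5)² = -1*4² = -1*16 = -16)
9414 - X(c(-10), t) = 9414 - 1*18 = 9414 - 18 = 9396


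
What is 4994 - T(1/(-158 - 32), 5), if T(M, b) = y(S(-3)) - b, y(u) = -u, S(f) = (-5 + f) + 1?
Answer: 4992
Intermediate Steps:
S(f) = -4 + f
T(M, b) = 7 - b (T(M, b) = -(-4 - 3) - b = -1*(-7) - b = 7 - b)
4994 - T(1/(-158 - 32), 5) = 4994 - (7 - 1*5) = 4994 - (7 - 5) = 4994 - 1*2 = 4994 - 2 = 4992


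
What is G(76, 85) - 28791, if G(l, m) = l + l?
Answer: -28639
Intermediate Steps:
G(l, m) = 2*l
G(76, 85) - 28791 = 2*76 - 28791 = 152 - 28791 = -28639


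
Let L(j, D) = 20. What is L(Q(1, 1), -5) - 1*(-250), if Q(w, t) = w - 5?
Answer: 270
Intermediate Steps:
Q(w, t) = -5 + w
L(Q(1, 1), -5) - 1*(-250) = 20 - 1*(-250) = 20 + 250 = 270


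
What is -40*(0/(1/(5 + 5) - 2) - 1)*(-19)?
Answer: -760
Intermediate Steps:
-40*(0/(1/(5 + 5) - 2) - 1)*(-19) = -40*(0/(1/10 - 2) - 1)*(-19) = -40*(0/(⅒ - 2) - 1)*(-19) = -40*(0/(-19/10) - 1)*(-19) = -40*(0*(-10/19) - 1)*(-19) = -40*(0 - 1)*(-19) = -40*(-1)*(-19) = 40*(-19) = -760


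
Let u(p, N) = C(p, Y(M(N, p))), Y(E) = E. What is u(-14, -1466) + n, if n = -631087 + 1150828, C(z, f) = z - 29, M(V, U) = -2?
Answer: 519698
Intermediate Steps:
C(z, f) = -29 + z
u(p, N) = -29 + p
n = 519741
u(-14, -1466) + n = (-29 - 14) + 519741 = -43 + 519741 = 519698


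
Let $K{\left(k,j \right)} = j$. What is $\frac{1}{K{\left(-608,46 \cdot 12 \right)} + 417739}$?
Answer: $\frac{1}{418291} \approx 2.3907 \cdot 10^{-6}$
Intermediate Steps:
$\frac{1}{K{\left(-608,46 \cdot 12 \right)} + 417739} = \frac{1}{46 \cdot 12 + 417739} = \frac{1}{552 + 417739} = \frac{1}{418291}$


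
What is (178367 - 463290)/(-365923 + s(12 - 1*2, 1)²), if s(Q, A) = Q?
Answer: 284923/365823 ≈ 0.77885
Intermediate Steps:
(178367 - 463290)/(-365923 + s(12 - 1*2, 1)²) = (178367 - 463290)/(-365923 + (12 - 1*2)²) = -284923/(-365923 + (12 - 2)²) = -284923/(-365923 + 10²) = -284923/(-365923 + 100) = -284923/(-365823) = -284923*(-1/365823) = 284923/365823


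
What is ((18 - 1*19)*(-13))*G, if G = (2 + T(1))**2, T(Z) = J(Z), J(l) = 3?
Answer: 325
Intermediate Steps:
T(Z) = 3
G = 25 (G = (2 + 3)**2 = 5**2 = 25)
((18 - 1*19)*(-13))*G = ((18 - 1*19)*(-13))*25 = ((18 - 19)*(-13))*25 = -1*(-13)*25 = 13*25 = 325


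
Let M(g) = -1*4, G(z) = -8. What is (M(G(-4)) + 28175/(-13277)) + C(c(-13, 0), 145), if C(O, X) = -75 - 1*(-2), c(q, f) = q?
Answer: -1050504/13277 ≈ -79.122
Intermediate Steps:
C(O, X) = -73 (C(O, X) = -75 + 2 = -73)
M(g) = -4
(M(G(-4)) + 28175/(-13277)) + C(c(-13, 0), 145) = (-4 + 28175/(-13277)) - 73 = (-4 + 28175*(-1/13277)) - 73 = (-4 - 28175/13277) - 73 = -81283/13277 - 73 = -1050504/13277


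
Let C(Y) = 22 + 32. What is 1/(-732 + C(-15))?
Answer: -1/678 ≈ -0.0014749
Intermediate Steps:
C(Y) = 54
1/(-732 + C(-15)) = 1/(-732 + 54) = 1/(-678) = -1/678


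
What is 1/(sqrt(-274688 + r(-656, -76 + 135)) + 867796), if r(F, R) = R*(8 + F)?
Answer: 216949/188267552634 - I*sqrt(78230)/376535105268 ≈ 1.1523e-6 - 7.4282e-10*I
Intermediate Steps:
1/(sqrt(-274688 + r(-656, -76 + 135)) + 867796) = 1/(sqrt(-274688 + (-76 + 135)*(8 - 656)) + 867796) = 1/(sqrt(-274688 + 59*(-648)) + 867796) = 1/(sqrt(-274688 - 38232) + 867796) = 1/(sqrt(-312920) + 867796) = 1/(2*I*sqrt(78230) + 867796) = 1/(867796 + 2*I*sqrt(78230))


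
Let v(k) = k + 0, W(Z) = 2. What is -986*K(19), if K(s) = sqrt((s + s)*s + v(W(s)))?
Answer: -1972*sqrt(181) ≈ -26531.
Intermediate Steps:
v(k) = k
K(s) = sqrt(2 + 2*s**2) (K(s) = sqrt((s + s)*s + 2) = sqrt((2*s)*s + 2) = sqrt(2*s**2 + 2) = sqrt(2 + 2*s**2))
-986*K(19) = -986*sqrt(2 + 2*19**2) = -986*sqrt(2 + 2*361) = -986*sqrt(2 + 722) = -1972*sqrt(181)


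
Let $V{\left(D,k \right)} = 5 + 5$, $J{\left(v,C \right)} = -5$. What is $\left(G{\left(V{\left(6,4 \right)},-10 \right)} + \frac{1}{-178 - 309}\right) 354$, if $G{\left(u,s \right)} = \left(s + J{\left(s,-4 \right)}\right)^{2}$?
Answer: $\frac{38789196}{487} \approx 79649.0$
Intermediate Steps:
$V{\left(D,k \right)} = 10$
$G{\left(u,s \right)} = \left(-5 + s\right)^{2}$ ($G{\left(u,s \right)} = \left(s - 5\right)^{2} = \left(-5 + s\right)^{2}$)
$\left(G{\left(V{\left(6,4 \right)},-10 \right)} + \frac{1}{-178 - 309}\right) 354 = \left(\left(-5 - 10\right)^{2} + \frac{1}{-178 - 309}\right) 354 = \left(\left(-15\right)^{2} + \frac{1}{-487}\right) 354 = \left(225 - \frac{1}{487}\right) 354 = \frac{109574}{487} \cdot 354 = \frac{38789196}{487}$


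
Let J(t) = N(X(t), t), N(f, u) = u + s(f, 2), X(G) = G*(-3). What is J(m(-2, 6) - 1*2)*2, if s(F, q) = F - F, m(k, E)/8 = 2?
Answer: 28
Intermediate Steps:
m(k, E) = 16 (m(k, E) = 8*2 = 16)
X(G) = -3*G
s(F, q) = 0
N(f, u) = u (N(f, u) = u + 0 = u)
J(t) = t
J(m(-2, 6) - 1*2)*2 = (16 - 1*2)*2 = (16 - 2)*2 = 14*2 = 28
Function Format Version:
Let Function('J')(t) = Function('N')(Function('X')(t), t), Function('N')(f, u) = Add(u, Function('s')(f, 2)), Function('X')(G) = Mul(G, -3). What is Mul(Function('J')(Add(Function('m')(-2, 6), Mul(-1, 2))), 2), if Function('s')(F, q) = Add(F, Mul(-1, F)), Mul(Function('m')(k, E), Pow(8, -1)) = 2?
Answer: 28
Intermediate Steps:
Function('m')(k, E) = 16 (Function('m')(k, E) = Mul(8, 2) = 16)
Function('X')(G) = Mul(-3, G)
Function('s')(F, q) = 0
Function('N')(f, u) = u (Function('N')(f, u) = Add(u, 0) = u)
Function('J')(t) = t
Mul(Function('J')(Add(Function('m')(-2, 6), Mul(-1, 2))), 2) = Mul(Add(16, Mul(-1, 2)), 2) = Mul(Add(16, -2), 2) = Mul(14, 2) = 28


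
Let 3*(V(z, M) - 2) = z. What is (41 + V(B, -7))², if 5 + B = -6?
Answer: 13924/9 ≈ 1547.1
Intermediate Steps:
B = -11 (B = -5 - 6 = -11)
V(z, M) = 2 + z/3
(41 + V(B, -7))² = (41 + (2 + (⅓)*(-11)))² = (41 + (2 - 11/3))² = (41 - 5/3)² = (118/3)² = 13924/9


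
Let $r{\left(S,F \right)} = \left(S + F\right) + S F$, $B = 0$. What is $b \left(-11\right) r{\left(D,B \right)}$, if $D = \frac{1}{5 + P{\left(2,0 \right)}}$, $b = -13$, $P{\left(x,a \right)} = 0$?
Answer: $\frac{143}{5} \approx 28.6$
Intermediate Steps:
$D = \frac{1}{5}$ ($D = \frac{1}{5 + 0} = \frac{1}{5} \approx 0.2$)
$r{\left(S,F \right)} = F + S + F S$ ($r{\left(S,F \right)} = \left(F + S\right) + F S = F + S + F S$)
$b \left(-11\right) r{\left(D,B \right)} = \left(-13\right) \left(-11\right) \left(0 + \frac{1}{5} + 0 \cdot \frac{1}{5}\right) = 143 \left(0 + \frac{1}{5} + 0\right) = 143 \cdot \frac{1}{5} = \frac{143}{5}$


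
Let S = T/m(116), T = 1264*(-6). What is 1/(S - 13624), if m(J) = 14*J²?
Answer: -5887/80204725 ≈ -7.3400e-5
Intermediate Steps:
T = -7584
S = -237/5887 (S = -7584/(14*116²) = -7584/(14*13456) = -7584/188384 = -7584*1/188384 = -237/5887 ≈ -0.040258)
1/(S - 13624) = 1/(-237/5887 - 13624) = 1/(-80204725/5887) = -5887/80204725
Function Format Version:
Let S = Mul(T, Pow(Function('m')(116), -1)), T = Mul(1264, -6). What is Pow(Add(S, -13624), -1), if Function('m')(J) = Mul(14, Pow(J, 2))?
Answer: Rational(-5887, 80204725) ≈ -7.3400e-5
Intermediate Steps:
T = -7584
S = Rational(-237, 5887) (S = Mul(-7584, Pow(Mul(14, Pow(116, 2)), -1)) = Mul(-7584, Pow(Mul(14, 13456), -1)) = Mul(-7584, Pow(188384, -1)) = Mul(-7584, Rational(1, 188384)) = Rational(-237, 5887) ≈ -0.040258)
Pow(Add(S, -13624), -1) = Pow(Add(Rational(-237, 5887), -13624), -1) = Pow(Rational(-80204725, 5887), -1) = Rational(-5887, 80204725)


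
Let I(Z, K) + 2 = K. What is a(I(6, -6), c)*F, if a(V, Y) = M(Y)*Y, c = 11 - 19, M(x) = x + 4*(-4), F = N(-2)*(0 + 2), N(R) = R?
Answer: -768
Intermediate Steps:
I(Z, K) = -2 + K
F = -4 (F = -2*(0 + 2) = -2*2 = -4)
M(x) = -16 + x (M(x) = x - 16 = -16 + x)
c = -8
a(V, Y) = Y*(-16 + Y) (a(V, Y) = (-16 + Y)*Y = Y*(-16 + Y))
a(I(6, -6), c)*F = -8*(-16 - 8)*(-4) = -8*(-24)*(-4) = 192*(-4) = -768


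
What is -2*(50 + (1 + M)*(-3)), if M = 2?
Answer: -82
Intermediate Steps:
-2*(50 + (1 + M)*(-3)) = -2*(50 + (1 + 2)*(-3)) = -2*(50 + 3*(-3)) = -2*(50 - 9) = -2*41 = -82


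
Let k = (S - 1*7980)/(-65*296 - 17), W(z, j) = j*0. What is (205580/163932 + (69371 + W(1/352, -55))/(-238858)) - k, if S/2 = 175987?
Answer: 8894863120715/472453719402 ≈ 18.827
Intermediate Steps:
S = 351974 (S = 2*175987 = 351974)
W(z, j) = 0
k = -49142/2751 (k = (351974 - 1*7980)/(-65*296 - 17) = (351974 - 7980)/(-19240 - 17) = 343994/(-19257) = 343994*(-1/19257) = -49142/2751 ≈ -17.863)
(205580/163932 + (69371 + W(1/352, -55))/(-238858)) - k = (205580/163932 + (69371 + 0)/(-238858)) - 1*(-49142/2751) = (205580*(1/163932) + 69371*(-1/238858)) + 49142/2751 = (2705/2157 - 69371/238858) + 49142/2751 = 496477643/515216706 + 49142/2751 = 8894863120715/472453719402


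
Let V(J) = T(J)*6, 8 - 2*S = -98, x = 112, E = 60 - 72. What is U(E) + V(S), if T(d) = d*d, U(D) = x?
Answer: 16966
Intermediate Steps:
E = -12
U(D) = 112
T(d) = d**2
S = 53 (S = 4 - 1/2*(-98) = 4 + 49 = 53)
V(J) = 6*J**2 (V(J) = J**2*6 = 6*J**2)
U(E) + V(S) = 112 + 6*53**2 = 112 + 6*2809 = 112 + 16854 = 16966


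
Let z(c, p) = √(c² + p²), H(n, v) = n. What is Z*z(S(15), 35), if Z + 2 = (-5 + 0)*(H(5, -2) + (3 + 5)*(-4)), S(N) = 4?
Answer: 133*√1241 ≈ 4685.3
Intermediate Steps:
Z = 133 (Z = -2 + (-5 + 0)*(5 + (3 + 5)*(-4)) = -2 - 5*(5 + 8*(-4)) = -2 - 5*(5 - 32) = -2 - 5*(-27) = -2 + 135 = 133)
Z*z(S(15), 35) = 133*√(4² + 35²) = 133*√(16 + 1225) = 133*√1241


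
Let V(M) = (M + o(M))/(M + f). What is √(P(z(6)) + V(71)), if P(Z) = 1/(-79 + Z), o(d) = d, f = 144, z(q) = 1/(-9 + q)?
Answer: √1696336670/51170 ≈ 0.80490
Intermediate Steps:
V(M) = 2*M/(144 + M) (V(M) = (M + M)/(M + 144) = (2*M)/(144 + M) = 2*M/(144 + M))
√(P(z(6)) + V(71)) = √(1/(-79 + 1/(-9 + 6)) + 2*71/(144 + 71)) = √(1/(-79 + 1/(-3)) + 2*71/215) = √(1/(-79 - ⅓) + 2*71*(1/215)) = √(1/(-238/3) + 142/215) = √(-3/238 + 142/215) = √(33151/51170) = √1696336670/51170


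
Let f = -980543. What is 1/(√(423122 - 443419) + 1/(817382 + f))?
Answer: -163161/540336827460538 - 26621511921*I*√20297/540336827460538 ≈ -3.0196e-10 - 0.0070191*I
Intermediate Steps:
1/(√(423122 - 443419) + 1/(817382 + f)) = 1/(√(423122 - 443419) + 1/(817382 - 980543)) = 1/(√(-20297) + 1/(-163161)) = 1/(I*√20297 - 1/163161) = 1/(-1/163161 + I*√20297)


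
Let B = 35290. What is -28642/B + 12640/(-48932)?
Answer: -230946993/215851285 ≈ -1.0699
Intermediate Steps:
-28642/B + 12640/(-48932) = -28642/35290 + 12640/(-48932) = -28642*1/35290 + 12640*(-1/48932) = -14321/17645 - 3160/12233 = -230946993/215851285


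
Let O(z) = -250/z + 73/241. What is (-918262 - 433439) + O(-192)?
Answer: -31272917203/23136 ≈ -1.3517e+6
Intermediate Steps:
O(z) = 73/241 - 250/z (O(z) = -250/z + 73*(1/241) = -250/z + 73/241 = 73/241 - 250/z)
(-918262 - 433439) + O(-192) = (-918262 - 433439) + (73/241 - 250/(-192)) = -1351701 + (73/241 - 250*(-1/192)) = -1351701 + (73/241 + 125/96) = -1351701 + 37133/23136 = -31272917203/23136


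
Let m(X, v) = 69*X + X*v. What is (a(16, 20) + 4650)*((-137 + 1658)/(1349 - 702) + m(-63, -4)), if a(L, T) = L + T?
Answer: -12408265584/647 ≈ -1.9178e+7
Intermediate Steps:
(a(16, 20) + 4650)*((-137 + 1658)/(1349 - 702) + m(-63, -4)) = ((16 + 20) + 4650)*((-137 + 1658)/(1349 - 702) - 63*(69 - 4)) = (36 + 4650)*(1521/647 - 63*65) = 4686*(1521*(1/647) - 4095) = 4686*(1521/647 - 4095) = 4686*(-2647944/647) = -12408265584/647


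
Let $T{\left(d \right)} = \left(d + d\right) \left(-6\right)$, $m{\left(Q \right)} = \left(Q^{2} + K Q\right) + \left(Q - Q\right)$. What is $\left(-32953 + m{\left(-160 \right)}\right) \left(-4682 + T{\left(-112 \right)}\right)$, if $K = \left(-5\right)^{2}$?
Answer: $37896314$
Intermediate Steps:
$K = 25$
$m{\left(Q \right)} = Q^{2} + 25 Q$ ($m{\left(Q \right)} = \left(Q^{2} + 25 Q\right) + \left(Q - Q\right) = \left(Q^{2} + 25 Q\right) + 0 = Q^{2} + 25 Q$)
$T{\left(d \right)} = - 12 d$ ($T{\left(d \right)} = 2 d \left(-6\right) = - 12 d$)
$\left(-32953 + m{\left(-160 \right)}\right) \left(-4682 + T{\left(-112 \right)}\right) = \left(-32953 - 160 \left(25 - 160\right)\right) \left(-4682 - -1344\right) = \left(-32953 - -21600\right) \left(-4682 + 1344\right) = \left(-32953 + 21600\right) \left(-3338\right) = \left(-11353\right) \left(-3338\right) = 37896314$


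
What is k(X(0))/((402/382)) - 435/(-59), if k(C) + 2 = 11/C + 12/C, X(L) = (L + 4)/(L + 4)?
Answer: 108028/3953 ≈ 27.328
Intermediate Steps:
X(L) = 1 (X(L) = (4 + L)/(4 + L) = 1)
k(C) = -2 + 23/C (k(C) = -2 + (11/C + 12/C) = -2 + 23/C)
k(X(0))/((402/382)) - 435/(-59) = (-2 + 23/1)/((402/382)) - 435/(-59) = (-2 + 23*1)/((402*(1/382))) - 435*(-1/59) = (-2 + 23)/(201/191) + 435/59 = 21*(191/201) + 435/59 = 1337/67 + 435/59 = 108028/3953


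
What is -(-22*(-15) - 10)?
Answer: -320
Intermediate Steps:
-(-22*(-15) - 10) = -(330 - 10) = -1*320 = -320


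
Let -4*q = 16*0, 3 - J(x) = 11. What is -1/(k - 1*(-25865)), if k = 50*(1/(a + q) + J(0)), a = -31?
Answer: -31/789365 ≈ -3.9272e-5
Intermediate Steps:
J(x) = -8 (J(x) = 3 - 1*11 = 3 - 11 = -8)
q = 0 (q = -4*0 = -¼*0 = 0)
k = -12450/31 (k = 50*(1/(-31 + 0) - 8) = 50*(1/(-31) - 8) = 50*(-1/31 - 8) = 50*(-249/31) = -12450/31 ≈ -401.61)
-1/(k - 1*(-25865)) = -1/(-12450/31 - 1*(-25865)) = -1/(-12450/31 + 25865) = -1/789365/31 = -1*31/789365 = -31/789365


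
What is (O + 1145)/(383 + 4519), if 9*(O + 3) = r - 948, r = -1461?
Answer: 61/342 ≈ 0.17836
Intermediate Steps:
O = -812/3 (O = -3 + (-1461 - 948)/9 = -3 + (⅑)*(-2409) = -3 - 803/3 = -812/3 ≈ -270.67)
(O + 1145)/(383 + 4519) = (-812/3 + 1145)/(383 + 4519) = (2623/3)/4902 = (2623/3)*(1/4902) = 61/342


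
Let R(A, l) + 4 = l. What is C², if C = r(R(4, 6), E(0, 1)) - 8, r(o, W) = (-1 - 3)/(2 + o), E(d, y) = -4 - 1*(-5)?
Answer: 81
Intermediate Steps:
E(d, y) = 1 (E(d, y) = -4 + 5 = 1)
R(A, l) = -4 + l
r(o, W) = -4/(2 + o)
C = -9 (C = -4/(2 + (-4 + 6)) - 8 = -4/(2 + 2) - 8 = -4/4 - 8 = -4*¼ - 8 = -1 - 8 = -9)
C² = (-9)² = 81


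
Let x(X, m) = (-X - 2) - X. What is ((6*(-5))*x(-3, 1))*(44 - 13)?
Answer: -3720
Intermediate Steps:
x(X, m) = -2 - 2*X (x(X, m) = (-2 - X) - X = -2 - 2*X)
((6*(-5))*x(-3, 1))*(44 - 13) = ((6*(-5))*(-2 - 2*(-3)))*(44 - 13) = -30*(-2 + 6)*31 = -30*4*31 = -120*31 = -3720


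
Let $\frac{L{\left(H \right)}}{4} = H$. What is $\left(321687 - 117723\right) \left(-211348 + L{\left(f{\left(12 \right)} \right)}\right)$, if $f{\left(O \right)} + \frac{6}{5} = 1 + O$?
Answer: $- \frac{215488781856}{5} \approx -4.3098 \cdot 10^{10}$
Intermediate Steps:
$f{\left(O \right)} = - \frac{1}{5} + O$ ($f{\left(O \right)} = - \frac{6}{5} + \left(1 + O\right) = - \frac{1}{5} + O$)
$L{\left(H \right)} = 4 H$
$\left(321687 - 117723\right) \left(-211348 + L{\left(f{\left(12 \right)} \right)}\right) = \left(321687 - 117723\right) \left(-211348 + 4 \left(- \frac{1}{5} + 12\right)\right) = 203964 \left(-211348 + 4 \cdot \frac{59}{5}\right) = 203964 \left(-211348 + \frac{236}{5}\right) = 203964 \left(- \frac{1056504}{5}\right) = - \frac{215488781856}{5}$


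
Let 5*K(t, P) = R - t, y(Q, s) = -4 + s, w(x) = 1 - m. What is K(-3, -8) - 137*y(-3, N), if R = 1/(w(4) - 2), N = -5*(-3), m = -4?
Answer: -4519/3 ≈ -1506.3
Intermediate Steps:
w(x) = 5 (w(x) = 1 - 1*(-4) = 1 + 4 = 5)
N = 15
R = ⅓ (R = 1/(5 - 2) = 1/3 = ⅓ ≈ 0.33333)
K(t, P) = 1/15 - t/5 (K(t, P) = (⅓ - t)/5 = 1/15 - t/5)
K(-3, -8) - 137*y(-3, N) = (1/15 - ⅕*(-3)) - 137*(-4 + 15) = (1/15 + ⅗) - 137*11 = ⅔ - 1507 = -4519/3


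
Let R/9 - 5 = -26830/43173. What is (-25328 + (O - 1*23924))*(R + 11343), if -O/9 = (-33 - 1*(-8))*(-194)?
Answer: -5072579820212/4797 ≈ -1.0574e+9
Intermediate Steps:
R = 189035/4797 (R = 45 + 9*(-26830/43173) = 45 - 26830/4797 = 189035/4797 ≈ 39.407)
O = -43650 (O = -9*(-33 - 1*(-8))*(-194) = -9*(-33 + 8)*(-194) = -(-225)*(-194) = -9*4850 = -43650)
(-25328 + (O - 1*23924))*(R + 11343) = (-25328 + (-43650 - 1*23924))*(189035/4797 + 11343) = (-25328 + (-43650 - 23924))*(54601406/4797) = (-25328 - 67574)*(54601406/4797) = -92902*54601406/4797 = -5072579820212/4797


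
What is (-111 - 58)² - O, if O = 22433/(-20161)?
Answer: 575840754/20161 ≈ 28562.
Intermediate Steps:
O = -22433/20161 (O = 22433*(-1/20161) = -22433/20161 ≈ -1.1127)
(-111 - 58)² - O = (-111 - 58)² - 1*(-22433/20161) = (-169)² + 22433/20161 = 28561 + 22433/20161 = 575840754/20161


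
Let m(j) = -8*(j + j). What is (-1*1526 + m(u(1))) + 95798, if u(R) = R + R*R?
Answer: 94240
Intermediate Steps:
u(R) = R + R²
m(j) = -16*j
(-1*1526 + m(u(1))) + 95798 = (-1*1526 - 16*(1 + 1)) + 95798 = (-1526 - 16*2) + 95798 = (-1526 - 32) + 95798 = -1558 + 95798 = 94240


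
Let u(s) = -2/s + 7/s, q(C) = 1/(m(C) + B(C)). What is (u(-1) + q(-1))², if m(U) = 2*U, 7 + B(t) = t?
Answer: 2601/100 ≈ 26.010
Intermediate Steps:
B(t) = -7 + t
q(C) = 1/(-7 + 3*C) (q(C) = 1/(2*C + (-7 + C)) = 1/(-7 + 3*C))
u(s) = 5/s
(u(-1) + q(-1))² = (5/(-1) + 1/(-7 + 3*(-1)))² = (5*(-1) + 1/(-7 - 3))² = (-5 + 1/(-10))² = (-5 - ⅒)² = (-51/10)² = 2601/100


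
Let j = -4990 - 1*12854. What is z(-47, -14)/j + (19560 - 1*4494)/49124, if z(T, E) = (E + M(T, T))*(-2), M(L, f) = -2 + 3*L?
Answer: 15838298/54785541 ≈ 0.28910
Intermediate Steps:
z(T, E) = 4 - 6*T - 2*E (z(T, E) = (E + (-2 + 3*T))*(-2) = (-2 + E + 3*T)*(-2) = 4 - 6*T - 2*E)
j = -17844 (j = -4990 - 12854 = -17844)
z(-47, -14)/j + (19560 - 1*4494)/49124 = (4 - 6*(-47) - 2*(-14))/(-17844) + (19560 - 1*4494)/49124 = (4 + 282 + 28)*(-1/17844) + (19560 - 4494)*(1/49124) = 314*(-1/17844) + 15066*(1/49124) = -157/8922 + 7533/24562 = 15838298/54785541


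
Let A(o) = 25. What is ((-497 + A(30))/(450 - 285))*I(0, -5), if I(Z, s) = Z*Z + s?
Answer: 472/33 ≈ 14.303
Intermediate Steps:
I(Z, s) = s + Z² (I(Z, s) = Z² + s = s + Z²)
((-497 + A(30))/(450 - 285))*I(0, -5) = ((-497 + 25)/(450 - 285))*(-5 + 0²) = (-472/165)*(-5 + 0) = -472*1/165*(-5) = -472/165*(-5) = 472/33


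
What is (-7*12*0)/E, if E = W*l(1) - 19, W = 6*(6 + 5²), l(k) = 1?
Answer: 0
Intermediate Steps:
W = 186 (W = 6*(6 + 25) = 6*31 = 186)
E = 167 (E = 186*1 - 19 = 186 - 19 = 167)
(-7*12*0)/E = (-7*12*0)/167 = -84*0*(1/167) = 0*(1/167) = 0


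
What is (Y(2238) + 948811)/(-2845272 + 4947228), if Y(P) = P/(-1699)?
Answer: 1612027651/3571223244 ≈ 0.45139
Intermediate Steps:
Y(P) = -P/1699 (Y(P) = P*(-1/1699) = -P/1699)
(Y(2238) + 948811)/(-2845272 + 4947228) = (-1/1699*2238 + 948811)/(-2845272 + 4947228) = (-2238/1699 + 948811)/2101956 = (1612027651/1699)*(1/2101956) = 1612027651/3571223244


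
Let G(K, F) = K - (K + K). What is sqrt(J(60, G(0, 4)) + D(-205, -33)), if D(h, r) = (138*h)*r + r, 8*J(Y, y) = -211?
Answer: sqrt(14936170)/4 ≈ 966.18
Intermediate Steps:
G(K, F) = -K (G(K, F) = K - 2*K = -K)
J(Y, y) = -211/8 (J(Y, y) = (1/8)*(-211) = -211/8)
D(h, r) = r + 138*h*r (D(h, r) = 138*h*r + r = r + 138*h*r)
sqrt(J(60, G(0, 4)) + D(-205, -33)) = sqrt(-211/8 - 33*(1 + 138*(-205))) = sqrt(-211/8 - 33*(1 - 28290)) = sqrt(-211/8 - 33*(-28289)) = sqrt(-211/8 + 933537) = sqrt(7468085/8) = sqrt(14936170)/4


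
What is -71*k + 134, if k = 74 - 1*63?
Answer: -647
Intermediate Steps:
k = 11 (k = 74 - 63 = 11)
-71*k + 134 = -71*11 + 134 = -781 + 134 = -647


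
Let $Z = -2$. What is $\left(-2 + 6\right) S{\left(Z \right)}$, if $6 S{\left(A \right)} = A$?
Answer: $- \frac{4}{3} \approx -1.3333$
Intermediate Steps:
$S{\left(A \right)} = \frac{A}{6}$
$\left(-2 + 6\right) S{\left(Z \right)} = \left(-2 + 6\right) \frac{1}{6} \left(-2\right) = 4 \left(- \frac{1}{3}\right) = - \frac{4}{3}$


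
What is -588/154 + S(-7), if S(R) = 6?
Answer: 24/11 ≈ 2.1818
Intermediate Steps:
-588/154 + S(-7) = -588/154 + 6 = -49*6/77 + 6 = -42/11 + 6 = 24/11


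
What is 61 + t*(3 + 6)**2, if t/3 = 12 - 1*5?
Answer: 1762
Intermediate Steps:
t = 21 (t = 3*(12 - 1*5) = 3*(12 - 5) = 3*7 = 21)
61 + t*(3 + 6)**2 = 61 + 21*(3 + 6)**2 = 61 + 21*9**2 = 61 + 21*81 = 61 + 1701 = 1762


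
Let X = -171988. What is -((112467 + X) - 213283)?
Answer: 272804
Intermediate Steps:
-((112467 + X) - 213283) = -((112467 - 171988) - 213283) = -(-59521 - 213283) = -1*(-272804) = 272804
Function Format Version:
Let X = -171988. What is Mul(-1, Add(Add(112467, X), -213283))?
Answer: 272804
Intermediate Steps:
Mul(-1, Add(Add(112467, X), -213283)) = Mul(-1, Add(Add(112467, -171988), -213283)) = Mul(-1, Add(-59521, -213283)) = Mul(-1, -272804) = 272804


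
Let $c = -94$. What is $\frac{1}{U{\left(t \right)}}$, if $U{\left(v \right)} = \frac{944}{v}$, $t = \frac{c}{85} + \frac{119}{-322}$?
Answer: $- \frac{5769}{3691040} \approx -0.001563$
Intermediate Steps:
$t = - \frac{5769}{3910}$ ($t = - \frac{94}{85} + \frac{119}{-322} = \left(-94\right) \frac{1}{85} + 119 \left(- \frac{1}{322}\right) = - \frac{94}{85} - \frac{17}{46} = - \frac{5769}{3910} \approx -1.4754$)
$\frac{1}{U{\left(t \right)}} = \frac{1}{944 \frac{1}{- \frac{5769}{3910}}} = \frac{1}{944 \left(- \frac{3910}{5769}\right)} = \frac{1}{- \frac{3691040}{5769}} = - \frac{5769}{3691040}$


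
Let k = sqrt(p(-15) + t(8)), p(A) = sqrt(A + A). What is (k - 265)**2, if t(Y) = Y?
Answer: (265 - sqrt(8 + I*sqrt(30)))**2 ≈ 68657.0 - 482.5*I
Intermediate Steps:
p(A) = sqrt(2)*sqrt(A) (p(A) = sqrt(2*A) = sqrt(2)*sqrt(A))
k = sqrt(8 + I*sqrt(30)) (k = sqrt(sqrt(2)*sqrt(-15) + 8) = sqrt(sqrt(2)*(I*sqrt(15)) + 8) = sqrt(I*sqrt(30) + 8) = sqrt(8 + I*sqrt(30)) ≈ 2.9745 + 0.9207*I)
(k - 265)**2 = (sqrt(8 + I*sqrt(30)) - 265)**2 = (-265 + sqrt(8 + I*sqrt(30)))**2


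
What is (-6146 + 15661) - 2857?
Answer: 6658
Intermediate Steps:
(-6146 + 15661) - 2857 = 9515 - 2857 = 6658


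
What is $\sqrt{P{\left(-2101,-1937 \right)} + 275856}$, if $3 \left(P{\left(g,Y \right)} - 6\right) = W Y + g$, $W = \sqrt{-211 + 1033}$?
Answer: $\frac{\sqrt{2476455 - 5811 \sqrt{822}}}{3} \approx 506.61$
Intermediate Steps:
$W = \sqrt{822} \approx 28.671$
$P{\left(g,Y \right)} = 6 + \frac{g}{3} + \frac{Y \sqrt{822}}{3}$ ($P{\left(g,Y \right)} = 6 + \frac{\sqrt{822} Y + g}{3} = 6 + \frac{Y \sqrt{822} + g}{3} = 6 + \frac{g + Y \sqrt{822}}{3} = 6 + \left(\frac{g}{3} + \frac{Y \sqrt{822}}{3}\right) = 6 + \frac{g}{3} + \frac{Y \sqrt{822}}{3}$)
$\sqrt{P{\left(-2101,-1937 \right)} + 275856} = \sqrt{\left(6 + \frac{1}{3} \left(-2101\right) + \frac{1}{3} \left(-1937\right) \sqrt{822}\right) + 275856} = \sqrt{\left(6 - \frac{2101}{3} - \frac{1937 \sqrt{822}}{3}\right) + 275856} = \sqrt{\left(- \frac{2083}{3} - \frac{1937 \sqrt{822}}{3}\right) + 275856} = \sqrt{\frac{825485}{3} - \frac{1937 \sqrt{822}}{3}}$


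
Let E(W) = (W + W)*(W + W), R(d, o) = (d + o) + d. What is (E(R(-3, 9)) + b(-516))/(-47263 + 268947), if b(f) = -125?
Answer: -89/221684 ≈ -0.00040147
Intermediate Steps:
R(d, o) = o + 2*d
E(W) = 4*W² (E(W) = (2*W)*(2*W) = 4*W²)
(E(R(-3, 9)) + b(-516))/(-47263 + 268947) = (4*(9 + 2*(-3))² - 125)/(-47263 + 268947) = (4*(9 - 6)² - 125)/221684 = (4*3² - 125)*(1/221684) = (4*9 - 125)*(1/221684) = (36 - 125)*(1/221684) = -89*1/221684 = -89/221684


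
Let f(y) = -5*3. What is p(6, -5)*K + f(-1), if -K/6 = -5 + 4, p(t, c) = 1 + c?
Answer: -39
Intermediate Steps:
f(y) = -15
K = 6 (K = -6*(-5 + 4) = -6*(-1) = 6)
p(6, -5)*K + f(-1) = (1 - 5)*6 - 15 = -4*6 - 15 = -24 - 15 = -39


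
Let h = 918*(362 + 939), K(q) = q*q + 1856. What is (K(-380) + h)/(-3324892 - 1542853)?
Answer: -1340574/4867745 ≈ -0.27540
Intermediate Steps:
K(q) = 1856 + q**2 (K(q) = q**2 + 1856 = 1856 + q**2)
h = 1194318 (h = 918*1301 = 1194318)
(K(-380) + h)/(-3324892 - 1542853) = ((1856 + (-380)**2) + 1194318)/(-3324892 - 1542853) = ((1856 + 144400) + 1194318)/(-4867745) = (146256 + 1194318)*(-1/4867745) = 1340574*(-1/4867745) = -1340574/4867745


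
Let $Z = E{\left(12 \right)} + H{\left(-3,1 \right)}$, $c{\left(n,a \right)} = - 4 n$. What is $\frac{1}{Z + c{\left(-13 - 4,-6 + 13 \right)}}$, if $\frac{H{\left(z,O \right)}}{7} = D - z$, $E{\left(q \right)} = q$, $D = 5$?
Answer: $\frac{1}{136} \approx 0.0073529$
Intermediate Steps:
$H{\left(z,O \right)} = 35 - 7 z$ ($H{\left(z,O \right)} = 7 \left(5 - z\right) = 35 - 7 z$)
$Z = 68$ ($Z = 12 + \left(35 - -21\right) = 12 + \left(35 + 21\right) = 12 + 56 = 68$)
$\frac{1}{Z + c{\left(-13 - 4,-6 + 13 \right)}} = \frac{1}{68 - 4 \left(-13 - 4\right)} = \frac{1}{68 - -68} = \frac{1}{68 + 68} = \frac{1}{136}$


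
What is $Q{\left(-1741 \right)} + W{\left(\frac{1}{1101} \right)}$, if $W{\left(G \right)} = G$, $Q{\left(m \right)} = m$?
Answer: $- \frac{1916840}{1101} \approx -1741.0$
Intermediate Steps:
$Q{\left(-1741 \right)} + W{\left(\frac{1}{1101} \right)} = -1741 + \frac{1}{1101} = - \frac{1916840}{1101}$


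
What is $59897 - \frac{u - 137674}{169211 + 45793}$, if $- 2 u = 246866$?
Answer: $\frac{12878355695}{215004} \approx 59898.0$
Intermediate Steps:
$u = -123433$ ($u = \left(- \frac{1}{2}\right) 246866 = -123433$)
$59897 - \frac{u - 137674}{169211 + 45793} = 59897 - \frac{-123433 - 137674}{169211 + 45793} = 59897 - - \frac{261107}{215004} = 59897 + \frac{261107}{215004} = \frac{12878355695}{215004}$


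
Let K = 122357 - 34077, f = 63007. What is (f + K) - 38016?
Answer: 113271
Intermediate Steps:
K = 88280
(f + K) - 38016 = (63007 + 88280) - 38016 = 151287 - 38016 = 113271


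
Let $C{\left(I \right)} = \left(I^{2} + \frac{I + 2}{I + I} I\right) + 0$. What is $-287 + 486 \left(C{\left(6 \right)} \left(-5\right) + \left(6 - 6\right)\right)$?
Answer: $-97487$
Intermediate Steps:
$C{\left(I \right)} = 1 + I^{2} + \frac{I}{2}$ ($C{\left(I \right)} = \left(I^{2} + \frac{2 + I}{2 I} I\right) + 0 = \left(I^{2} + \left(1 + \frac{I}{2}\right)\right) + 0 = \left(1 + I^{2} + \frac{I}{2}\right) + 0 = 1 + I^{2} + \frac{I}{2}$)
$-287 + 486 \left(C{\left(6 \right)} \left(-5\right) + \left(6 - 6\right)\right) = -287 + 486 \left(\left(1 + 6^{2} + \frac{1}{2} \cdot 6\right) \left(-5\right) + \left(6 - 6\right)\right) = -287 + 486 \left(\left(1 + 36 + 3\right) \left(-5\right) + \left(6 - 6\right)\right) = -287 + 486 \left(40 \left(-5\right) + 0\right) = -287 + 486 \left(-200 + 0\right) = -287 + 486 \left(-200\right) = -287 - 97200 = -97487$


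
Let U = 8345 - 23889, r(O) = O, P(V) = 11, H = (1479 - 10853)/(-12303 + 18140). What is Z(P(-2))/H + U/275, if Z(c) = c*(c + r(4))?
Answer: -410563331/2577850 ≈ -159.27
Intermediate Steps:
H = -9374/5837 ≈ -1.6060
Z(c) = c*(4 + c) (Z(c) = c*(c + 4) = c*(4 + c))
U = -15544
Z(P(-2))/H + U/275 = (11*(4 + 11))/(-9374/5837) - 15544/275 = (11*15)*(-5837/9374) - 15544*1/275 = 165*(-5837/9374) - 15544/275 = -963105/9374 - 15544/275 = -410563331/2577850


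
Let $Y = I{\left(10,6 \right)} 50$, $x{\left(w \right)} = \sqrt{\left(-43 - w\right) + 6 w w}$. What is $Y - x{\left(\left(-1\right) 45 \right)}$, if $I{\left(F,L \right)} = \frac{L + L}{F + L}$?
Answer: $\frac{75}{2} - 14 \sqrt{62} \approx -72.736$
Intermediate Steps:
$I{\left(F,L \right)} = \frac{2 L}{F + L}$
$x{\left(w \right)} = \sqrt{-43 - w + 6 w^{2}}$ ($x{\left(w \right)} = \sqrt{\left(-43 - w\right) + 6 w^{2}} = \sqrt{-43 - w + 6 w^{2}}$)
$Y = \frac{75}{2}$ ($Y = 2 \cdot 6 \frac{1}{10 + 6} \cdot 50 = 2 \cdot 6 \cdot \frac{1}{16} \cdot 50 = \frac{3}{4} \cdot 50 = \frac{75}{2} \approx 37.5$)
$Y - x{\left(\left(-1\right) 45 \right)} = \frac{75}{2} - \sqrt{-43 - \left(-1\right) 45 + 6 \left(\left(-1\right) 45\right)^{2}} = \frac{75}{2} - \sqrt{-43 - -45 + 6 \left(-45\right)^{2}} = \frac{75}{2} - \sqrt{-43 + 45 + 6 \cdot 2025} = \frac{75}{2} - \sqrt{-43 + 45 + 12150} = \frac{75}{2} - \sqrt{12152} = \frac{75}{2} - 14 \sqrt{62}$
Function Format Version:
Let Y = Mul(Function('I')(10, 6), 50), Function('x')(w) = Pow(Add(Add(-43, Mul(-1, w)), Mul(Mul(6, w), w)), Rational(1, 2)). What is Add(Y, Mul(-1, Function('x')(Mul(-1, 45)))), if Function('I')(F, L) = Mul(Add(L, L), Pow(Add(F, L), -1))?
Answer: Add(Rational(75, 2), Mul(-14, Pow(62, Rational(1, 2)))) ≈ -72.736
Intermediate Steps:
Function('I')(F, L) = Mul(2, L, Pow(Add(F, L), -1)) (Function('I')(F, L) = Mul(Mul(2, L), Pow(Add(F, L), -1)) = Mul(2, L, Pow(Add(F, L), -1)))
Function('x')(w) = Pow(Add(-43, Mul(-1, w), Mul(6, Pow(w, 2))), Rational(1, 2)) (Function('x')(w) = Pow(Add(Add(-43, Mul(-1, w)), Mul(6, Pow(w, 2))), Rational(1, 2)) = Pow(Add(-43, Mul(-1, w), Mul(6, Pow(w, 2))), Rational(1, 2)))
Y = Rational(75, 2) (Y = Mul(Mul(2, 6, Pow(Add(10, 6), -1)), 50) = Mul(Mul(2, 6, Pow(16, -1)), 50) = Mul(Mul(2, 6, Rational(1, 16)), 50) = Mul(Rational(3, 4), 50) = Rational(75, 2) ≈ 37.500)
Add(Y, Mul(-1, Function('x')(Mul(-1, 45)))) = Add(Rational(75, 2), Mul(-1, Pow(Add(-43, Mul(-1, Mul(-1, 45)), Mul(6, Pow(Mul(-1, 45), 2))), Rational(1, 2)))) = Add(Rational(75, 2), Mul(-1, Pow(Add(-43, Mul(-1, -45), Mul(6, Pow(-45, 2))), Rational(1, 2)))) = Add(Rational(75, 2), Mul(-1, Pow(Add(-43, 45, Mul(6, 2025)), Rational(1, 2)))) = Add(Rational(75, 2), Mul(-1, Pow(Add(-43, 45, 12150), Rational(1, 2)))) = Add(Rational(75, 2), Mul(-1, Pow(12152, Rational(1, 2)))) = Add(Rational(75, 2), Mul(-1, Mul(14, Pow(62, Rational(1, 2))))) = Add(Rational(75, 2), Mul(-14, Pow(62, Rational(1, 2))))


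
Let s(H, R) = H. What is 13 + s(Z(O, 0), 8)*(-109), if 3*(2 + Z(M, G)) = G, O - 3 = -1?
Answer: 231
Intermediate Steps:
O = 2 (O = 3 - 1 = 2)
Z(M, G) = -2 + G/3
13 + s(Z(O, 0), 8)*(-109) = 13 + (-2 + (⅓)*0)*(-109) = 13 + (-2 + 0)*(-109) = 13 - 2*(-109) = 13 + 218 = 231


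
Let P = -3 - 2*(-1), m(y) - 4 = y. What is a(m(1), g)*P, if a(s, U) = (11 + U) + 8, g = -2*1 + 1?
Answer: -18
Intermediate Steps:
m(y) = 4 + y
g = -1 (g = -2 + 1 = -1)
a(s, U) = 19 + U
P = -1 (P = -3 + 2 = -1)
a(m(1), g)*P = (19 - 1)*(-1) = 18*(-1) = -18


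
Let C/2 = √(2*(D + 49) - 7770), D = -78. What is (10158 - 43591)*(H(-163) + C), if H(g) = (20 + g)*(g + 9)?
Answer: -736261526 - 133732*I*√1957 ≈ -7.3626e+8 - 5.916e+6*I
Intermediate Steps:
H(g) = (9 + g)*(20 + g) (H(g) = (20 + g)*(9 + g) = (9 + g)*(20 + g))
C = 4*I*√1957 (C = 2*√(2*(-78 + 49) - 7770) = 2*√(2*(-29) - 7770) = 2*√(-58 - 7770) = 2*√(-7828) = 2*(2*I*√1957) = 4*I*√1957 ≈ 176.95*I)
(10158 - 43591)*(H(-163) + C) = (10158 - 43591)*((180 + (-163)² + 29*(-163)) + 4*I*√1957) = -33433*((180 + 26569 - 4727) + 4*I*√1957) = -33433*(22022 + 4*I*√1957) = -736261526 - 133732*I*√1957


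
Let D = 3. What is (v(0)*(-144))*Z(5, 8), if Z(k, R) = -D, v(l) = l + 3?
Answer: 1296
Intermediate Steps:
v(l) = 3 + l
Z(k, R) = -3 (Z(k, R) = -1*3 = -3)
(v(0)*(-144))*Z(5, 8) = ((3 + 0)*(-144))*(-3) = (3*(-144))*(-3) = -432*(-3) = 1296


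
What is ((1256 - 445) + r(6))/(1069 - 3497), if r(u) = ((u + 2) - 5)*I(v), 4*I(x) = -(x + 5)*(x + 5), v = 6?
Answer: -2881/9712 ≈ -0.29664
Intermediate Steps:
I(x) = -(5 + x)²/4 (I(x) = (-(x + 5)*(x + 5))/4 = (-(5 + x)*(5 + x))/4 = (-(5 + x)²)/4 = -(5 + x)²/4)
r(u) = 363/4 - 121*u/4 (r(u) = ((u + 2) - 5)*(-(5 + 6)²/4) = ((2 + u) - 5)*(-¼*11²) = (-3 + u)*(-¼*121) = (-3 + u)*(-121/4) = 363/4 - 121*u/4)
((1256 - 445) + r(6))/(1069 - 3497) = ((1256 - 445) + (363/4 - 121/4*6))/(1069 - 3497) = (811 + (363/4 - 363/2))/(-2428) = (811 - 363/4)*(-1/2428) = (2881/4)*(-1/2428) = -2881/9712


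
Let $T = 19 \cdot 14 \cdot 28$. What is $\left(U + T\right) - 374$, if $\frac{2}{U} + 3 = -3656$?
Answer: $\frac{25883764}{3659} \approx 7074.0$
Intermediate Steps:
$U = - \frac{2}{3659}$ ($U = \frac{2}{-3 - 3656} = \frac{2}{-3659} = 2 \left(- \frac{1}{3659}\right) = - \frac{2}{3659} \approx -0.0005466$)
$T = 7448$ ($T = 266 \cdot 28 = 7448$)
$\left(U + T\right) - 374 = \left(- \frac{2}{3659} + 7448\right) - 374 = \frac{27252230}{3659} - 374 = \frac{25883764}{3659}$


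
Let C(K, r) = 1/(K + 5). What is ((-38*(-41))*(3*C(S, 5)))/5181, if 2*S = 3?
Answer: 3116/22451 ≈ 0.13879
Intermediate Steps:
S = 3/2 (S = (1/2)*3 = 3/2 ≈ 1.5000)
C(K, r) = 1/(5 + K)
((-38*(-41))*(3*C(S, 5)))/5181 = ((-38*(-41))*(3/(5 + 3/2)))/5181 = (1558*(3/(13/2)))*(1/5181) = (1558*(3*(2/13)))*(1/5181) = (1558*(6/13))*(1/5181) = (9348/13)*(1/5181) = 3116/22451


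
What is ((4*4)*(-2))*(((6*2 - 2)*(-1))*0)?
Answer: 0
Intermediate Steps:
((4*4)*(-2))*(((6*2 - 2)*(-1))*0) = (16*(-2))*(((12 - 2)*(-1))*0) = -32*10*(-1)*0 = -(-320)*0 = -32*0 = 0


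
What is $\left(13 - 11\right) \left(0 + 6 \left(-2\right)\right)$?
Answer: $-24$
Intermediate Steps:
$\left(13 - 11\right) \left(0 + 6 \left(-2\right)\right) = 2 \left(0 - 12\right) = 2 \left(-12\right) = -24$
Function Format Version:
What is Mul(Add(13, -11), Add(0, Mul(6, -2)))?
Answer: -24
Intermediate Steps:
Mul(Add(13, -11), Add(0, Mul(6, -2))) = Mul(2, Add(0, -12)) = Mul(2, -12) = -24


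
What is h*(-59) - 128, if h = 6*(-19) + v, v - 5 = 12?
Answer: 5595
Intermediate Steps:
v = 17 (v = 5 + 12 = 17)
h = -97 (h = 6*(-19) + 17 = -114 + 17 = -97)
h*(-59) - 128 = -97*(-59) - 128 = 5723 - 128 = 5595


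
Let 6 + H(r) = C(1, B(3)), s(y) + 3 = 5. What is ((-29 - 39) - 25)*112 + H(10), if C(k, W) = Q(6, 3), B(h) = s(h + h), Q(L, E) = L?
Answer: -10416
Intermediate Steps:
s(y) = 2 (s(y) = -3 + 5 = 2)
B(h) = 2
C(k, W) = 6
H(r) = 0 (H(r) = -6 + 6 = 0)
((-29 - 39) - 25)*112 + H(10) = ((-29 - 39) - 25)*112 + 0 = (-68 - 25)*112 + 0 = -93*112 + 0 = -10416 + 0 = -10416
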